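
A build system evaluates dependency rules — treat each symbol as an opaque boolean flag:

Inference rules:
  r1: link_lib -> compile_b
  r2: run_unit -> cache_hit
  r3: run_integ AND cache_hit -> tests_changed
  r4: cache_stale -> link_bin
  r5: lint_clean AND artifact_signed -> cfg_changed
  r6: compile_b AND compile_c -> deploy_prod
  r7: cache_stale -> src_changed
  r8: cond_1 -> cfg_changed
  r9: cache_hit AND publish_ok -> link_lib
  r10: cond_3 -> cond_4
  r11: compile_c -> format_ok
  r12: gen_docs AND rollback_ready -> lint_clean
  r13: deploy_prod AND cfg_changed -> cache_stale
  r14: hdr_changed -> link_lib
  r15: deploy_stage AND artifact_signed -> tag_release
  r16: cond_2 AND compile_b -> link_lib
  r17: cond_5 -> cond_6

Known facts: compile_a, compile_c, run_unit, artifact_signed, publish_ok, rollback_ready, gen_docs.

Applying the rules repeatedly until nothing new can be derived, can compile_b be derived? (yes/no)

yes

Round 1 fires r2, r11, r12, giving cache_hit, format_ok, lint_clean.
Round 2 fires r5, r9, giving cfg_changed, link_lib.
Round 3 fires r1, giving compile_b.
Round 4 fires r6, giving deploy_prod.
Round 5 fires r13, giving cache_stale.
Round 6 fires r4, r7, giving link_bin, src_changed.
compile_b appears in round 3, so it is derivable.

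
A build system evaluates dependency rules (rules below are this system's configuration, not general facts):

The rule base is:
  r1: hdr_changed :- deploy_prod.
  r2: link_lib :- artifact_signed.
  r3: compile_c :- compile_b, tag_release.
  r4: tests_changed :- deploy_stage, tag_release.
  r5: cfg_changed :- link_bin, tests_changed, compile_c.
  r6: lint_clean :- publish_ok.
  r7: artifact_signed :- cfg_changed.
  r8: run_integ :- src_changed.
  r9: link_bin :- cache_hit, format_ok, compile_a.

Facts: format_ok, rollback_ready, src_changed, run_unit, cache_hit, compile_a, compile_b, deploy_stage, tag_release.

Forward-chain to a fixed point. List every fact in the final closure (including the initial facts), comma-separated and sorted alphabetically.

Round 1 — r3, r4, r8, r9, derive compile_c, tests_changed, run_integ, link_bin.
Round 2 — r5, derive cfg_changed.
Round 3 — r7, derive artifact_signed.
Round 4 — r2, derive link_lib.

artifact_signed, cache_hit, cfg_changed, compile_a, compile_b, compile_c, deploy_stage, format_ok, link_bin, link_lib, rollback_ready, run_integ, run_unit, src_changed, tag_release, tests_changed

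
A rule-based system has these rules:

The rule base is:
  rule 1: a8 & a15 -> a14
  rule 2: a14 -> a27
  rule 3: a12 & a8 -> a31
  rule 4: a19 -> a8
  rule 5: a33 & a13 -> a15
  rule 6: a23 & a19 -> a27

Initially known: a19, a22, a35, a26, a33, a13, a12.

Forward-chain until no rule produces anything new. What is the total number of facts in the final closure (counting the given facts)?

[1] rule 4 [a19 -> a8]; rule 5 [a33 & a13 -> a15]. ⇒ new: a8, a15.
[2] rule 1 [a8 & a15 -> a14]; rule 3 [a12 & a8 -> a31]. ⇒ new: a14, a31.
[3] rule 2 [a14 -> a27]. ⇒ new: a27.
Closure: {a12, a13, a14, a15, a19, a22, a26, a27, a31, a33, a35, a8} — 12 facts.

12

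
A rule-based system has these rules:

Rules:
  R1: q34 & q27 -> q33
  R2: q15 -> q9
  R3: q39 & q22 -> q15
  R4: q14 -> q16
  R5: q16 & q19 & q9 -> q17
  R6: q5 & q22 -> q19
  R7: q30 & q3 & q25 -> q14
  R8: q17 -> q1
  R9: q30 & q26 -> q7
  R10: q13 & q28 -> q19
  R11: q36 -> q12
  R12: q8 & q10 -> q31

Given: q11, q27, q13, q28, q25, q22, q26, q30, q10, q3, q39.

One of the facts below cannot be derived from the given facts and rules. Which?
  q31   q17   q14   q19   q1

Round 1: R3 [q39 & q22 -> q15]; R7 [q30 & q3 & q25 -> q14]; R9 [q30 & q26 -> q7]; R10 [q13 & q28 -> q19]. Adds q15, q14, q7, q19.
Round 2: R2 [q15 -> q9]; R4 [q14 -> q16]. Adds q9, q16.
Round 3: R5 [q16 & q19 & q9 -> q17]. Adds q17.
Round 4: R8 [q17 -> q1]. Adds q1.
Derived: q19 (round 1), q1 (round 4), q17 (round 3), q14 (round 1). q31 never appears in any round.

q31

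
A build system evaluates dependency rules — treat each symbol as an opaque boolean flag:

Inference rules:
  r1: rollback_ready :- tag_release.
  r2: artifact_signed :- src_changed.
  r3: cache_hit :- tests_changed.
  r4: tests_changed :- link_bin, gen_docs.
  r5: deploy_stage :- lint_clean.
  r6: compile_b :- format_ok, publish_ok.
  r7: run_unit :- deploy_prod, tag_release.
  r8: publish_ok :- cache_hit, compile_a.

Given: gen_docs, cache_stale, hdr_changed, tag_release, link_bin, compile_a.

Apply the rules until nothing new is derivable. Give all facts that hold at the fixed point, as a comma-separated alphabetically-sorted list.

Round 1 — r1, r4, derive rollback_ready, tests_changed.
Round 2 — r3, derive cache_hit.
Round 3 — r8, derive publish_ok.

cache_hit, cache_stale, compile_a, gen_docs, hdr_changed, link_bin, publish_ok, rollback_ready, tag_release, tests_changed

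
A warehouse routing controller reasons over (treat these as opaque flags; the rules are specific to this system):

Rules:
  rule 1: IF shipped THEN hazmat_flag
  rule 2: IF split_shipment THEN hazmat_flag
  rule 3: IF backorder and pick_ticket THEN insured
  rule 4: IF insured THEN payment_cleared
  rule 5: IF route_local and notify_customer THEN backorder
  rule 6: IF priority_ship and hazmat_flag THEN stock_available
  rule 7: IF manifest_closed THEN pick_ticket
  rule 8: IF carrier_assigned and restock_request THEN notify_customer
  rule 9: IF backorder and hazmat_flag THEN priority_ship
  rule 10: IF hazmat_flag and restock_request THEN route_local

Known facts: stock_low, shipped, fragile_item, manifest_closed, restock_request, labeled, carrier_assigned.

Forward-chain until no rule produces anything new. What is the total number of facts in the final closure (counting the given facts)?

16

Round 1 — rule 1, rule 7, rule 8, derive hazmat_flag, pick_ticket, notify_customer.
Round 2 — rule 10, derive route_local.
Round 3 — rule 5, derive backorder.
Round 4 — rule 3, rule 9, derive insured, priority_ship.
Round 5 — rule 4, rule 6, derive payment_cleared, stock_available.
Closure: {backorder, carrier_assigned, fragile_item, hazmat_flag, insured, labeled, manifest_closed, notify_customer, payment_cleared, pick_ticket, priority_ship, restock_request, route_local, shipped, stock_available, stock_low} — 16 facts.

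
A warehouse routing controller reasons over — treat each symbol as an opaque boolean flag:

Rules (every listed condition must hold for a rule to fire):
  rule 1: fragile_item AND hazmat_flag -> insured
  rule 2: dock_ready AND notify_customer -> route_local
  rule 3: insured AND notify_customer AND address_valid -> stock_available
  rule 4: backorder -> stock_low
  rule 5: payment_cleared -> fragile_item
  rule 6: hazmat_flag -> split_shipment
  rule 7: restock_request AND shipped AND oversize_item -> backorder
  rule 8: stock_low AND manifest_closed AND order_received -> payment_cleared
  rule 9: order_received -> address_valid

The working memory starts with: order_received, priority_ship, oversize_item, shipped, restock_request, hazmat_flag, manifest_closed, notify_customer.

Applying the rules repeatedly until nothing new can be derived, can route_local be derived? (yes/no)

no

Round 1 fires rule 6, rule 7, rule 9, giving split_shipment, backorder, address_valid.
Round 2 fires rule 4, giving stock_low.
Round 3 fires rule 8, giving payment_cleared.
Round 4 fires rule 5, giving fragile_item.
Round 5 fires rule 1, giving insured.
Round 6 fires rule 3, giving stock_available.
Fixed point reached. route_local is concluded only by rule 2; rule 2 needs dock_ready (never derived).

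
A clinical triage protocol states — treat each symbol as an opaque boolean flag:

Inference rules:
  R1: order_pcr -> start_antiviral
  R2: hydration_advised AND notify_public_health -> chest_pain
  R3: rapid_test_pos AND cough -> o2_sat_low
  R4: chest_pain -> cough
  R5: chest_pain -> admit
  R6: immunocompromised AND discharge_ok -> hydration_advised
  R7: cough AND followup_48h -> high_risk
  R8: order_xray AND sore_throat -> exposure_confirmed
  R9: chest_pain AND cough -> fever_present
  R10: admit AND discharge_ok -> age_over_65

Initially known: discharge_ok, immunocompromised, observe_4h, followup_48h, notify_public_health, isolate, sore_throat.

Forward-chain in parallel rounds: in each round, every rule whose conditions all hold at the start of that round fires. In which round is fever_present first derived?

Round 1: R6 [immunocompromised AND discharge_ok -> hydration_advised]. Adds hydration_advised.
Round 2: R2 [hydration_advised AND notify_public_health -> chest_pain]. Adds chest_pain.
Round 3: R4 [chest_pain -> cough]; R5 [chest_pain -> admit]. Adds cough, admit.
Round 4: R7 [cough AND followup_48h -> high_risk]; R9 [chest_pain AND cough -> fever_present]; R10 [admit AND discharge_ok -> age_over_65]. Adds high_risk, fever_present, age_over_65.
fever_present first appears in round 4.

4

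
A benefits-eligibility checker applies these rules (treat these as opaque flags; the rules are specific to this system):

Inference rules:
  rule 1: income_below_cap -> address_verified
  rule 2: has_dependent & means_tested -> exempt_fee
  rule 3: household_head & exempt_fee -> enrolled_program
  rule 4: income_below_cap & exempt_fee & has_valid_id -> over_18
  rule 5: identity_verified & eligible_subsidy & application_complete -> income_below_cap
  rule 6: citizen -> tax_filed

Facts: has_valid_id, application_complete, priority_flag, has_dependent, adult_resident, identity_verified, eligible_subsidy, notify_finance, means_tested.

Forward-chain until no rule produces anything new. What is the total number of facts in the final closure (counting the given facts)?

13

[1] rule 2 [has_dependent & means_tested -> exempt_fee]; rule 5 [identity_verified & eligible_subsidy & application_complete -> income_below_cap]. ⇒ new: exempt_fee, income_below_cap.
[2] rule 1 [income_below_cap -> address_verified]; rule 4 [income_below_cap & exempt_fee & has_valid_id -> over_18]. ⇒ new: address_verified, over_18.
Closure: {address_verified, adult_resident, application_complete, eligible_subsidy, exempt_fee, has_dependent, has_valid_id, identity_verified, income_below_cap, means_tested, notify_finance, over_18, priority_flag} — 13 facts.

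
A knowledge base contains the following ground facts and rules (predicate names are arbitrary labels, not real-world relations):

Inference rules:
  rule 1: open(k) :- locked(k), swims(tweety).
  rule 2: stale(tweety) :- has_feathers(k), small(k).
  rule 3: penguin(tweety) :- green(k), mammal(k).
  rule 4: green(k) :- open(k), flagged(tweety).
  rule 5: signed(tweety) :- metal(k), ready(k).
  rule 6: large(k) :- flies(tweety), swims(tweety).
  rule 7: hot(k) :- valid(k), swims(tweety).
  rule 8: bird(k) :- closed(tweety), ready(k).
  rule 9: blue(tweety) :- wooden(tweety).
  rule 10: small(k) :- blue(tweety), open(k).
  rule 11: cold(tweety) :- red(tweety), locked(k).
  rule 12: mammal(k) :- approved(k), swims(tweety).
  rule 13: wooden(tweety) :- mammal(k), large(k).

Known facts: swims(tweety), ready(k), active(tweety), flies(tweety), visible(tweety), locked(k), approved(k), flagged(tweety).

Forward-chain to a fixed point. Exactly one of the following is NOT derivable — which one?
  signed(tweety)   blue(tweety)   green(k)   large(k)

signed(tweety)

Round 1: rule 1 [open(k) :- locked(k), swims(tweety).]; rule 6 [large(k) :- flies(tweety), swims(tweety).]; rule 12 [mammal(k) :- approved(k), swims(tweety).]. Adds open(k), large(k), mammal(k).
Round 2: rule 4 [green(k) :- open(k), flagged(tweety).]; rule 13 [wooden(tweety) :- mammal(k), large(k).]. Adds green(k), wooden(tweety).
Round 3: rule 3 [penguin(tweety) :- green(k), mammal(k).]; rule 9 [blue(tweety) :- wooden(tweety).]. Adds penguin(tweety), blue(tweety).
Round 4: rule 10 [small(k) :- blue(tweety), open(k).]. Adds small(k).
Derived: green(k) (round 2), blue(tweety) (round 3), large(k) (round 1). signed(tweety) never appears in any round.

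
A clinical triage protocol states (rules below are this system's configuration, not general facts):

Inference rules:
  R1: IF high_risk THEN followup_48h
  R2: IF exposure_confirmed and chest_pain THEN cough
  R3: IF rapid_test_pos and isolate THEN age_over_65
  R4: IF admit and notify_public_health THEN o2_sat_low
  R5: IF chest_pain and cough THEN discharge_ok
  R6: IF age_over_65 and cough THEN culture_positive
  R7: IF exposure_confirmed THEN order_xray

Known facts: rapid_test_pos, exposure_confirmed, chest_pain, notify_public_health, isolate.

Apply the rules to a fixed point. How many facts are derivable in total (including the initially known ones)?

Round 1: R2 [IF exposure_confirmed and chest_pain THEN cough]; R3 [IF rapid_test_pos and isolate THEN age_over_65]; R7 [IF exposure_confirmed THEN order_xray]. New: cough, age_over_65, order_xray.
Round 2: R5 [IF chest_pain and cough THEN discharge_ok]; R6 [IF age_over_65 and cough THEN culture_positive]. New: discharge_ok, culture_positive.
Closure: {age_over_65, chest_pain, cough, culture_positive, discharge_ok, exposure_confirmed, isolate, notify_public_health, order_xray, rapid_test_pos} — 10 facts.

10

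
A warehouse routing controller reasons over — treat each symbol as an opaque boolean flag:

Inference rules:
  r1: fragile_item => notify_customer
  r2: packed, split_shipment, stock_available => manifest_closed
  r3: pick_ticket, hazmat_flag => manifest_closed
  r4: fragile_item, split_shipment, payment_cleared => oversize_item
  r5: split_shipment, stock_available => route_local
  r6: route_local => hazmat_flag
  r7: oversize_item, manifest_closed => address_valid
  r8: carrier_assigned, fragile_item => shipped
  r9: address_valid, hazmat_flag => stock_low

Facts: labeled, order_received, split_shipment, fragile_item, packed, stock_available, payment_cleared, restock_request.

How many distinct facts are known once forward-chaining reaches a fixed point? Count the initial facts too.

15

Round 1 fires r1, r2, r4, r5, giving notify_customer, manifest_closed, oversize_item, route_local.
Round 2 fires r6, r7, giving hazmat_flag, address_valid.
Round 3 fires r9, giving stock_low.
Closure: {address_valid, fragile_item, hazmat_flag, labeled, manifest_closed, notify_customer, order_received, oversize_item, packed, payment_cleared, restock_request, route_local, split_shipment, stock_available, stock_low} — 15 facts.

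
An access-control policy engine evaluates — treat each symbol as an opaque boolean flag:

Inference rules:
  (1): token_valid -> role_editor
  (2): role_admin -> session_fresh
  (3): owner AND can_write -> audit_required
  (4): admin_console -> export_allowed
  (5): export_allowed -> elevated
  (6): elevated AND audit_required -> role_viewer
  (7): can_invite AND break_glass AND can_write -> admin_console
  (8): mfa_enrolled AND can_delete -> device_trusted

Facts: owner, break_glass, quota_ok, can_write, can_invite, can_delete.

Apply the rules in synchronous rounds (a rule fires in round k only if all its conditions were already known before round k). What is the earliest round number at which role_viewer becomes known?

[1] (3) [owner AND can_write -> audit_required]; (7) [can_invite AND break_glass AND can_write -> admin_console]. ⇒ new: audit_required, admin_console.
[2] (4) [admin_console -> export_allowed]. ⇒ new: export_allowed.
[3] (5) [export_allowed -> elevated]. ⇒ new: elevated.
[4] (6) [elevated AND audit_required -> role_viewer]. ⇒ new: role_viewer.
role_viewer first appears in round 4.

4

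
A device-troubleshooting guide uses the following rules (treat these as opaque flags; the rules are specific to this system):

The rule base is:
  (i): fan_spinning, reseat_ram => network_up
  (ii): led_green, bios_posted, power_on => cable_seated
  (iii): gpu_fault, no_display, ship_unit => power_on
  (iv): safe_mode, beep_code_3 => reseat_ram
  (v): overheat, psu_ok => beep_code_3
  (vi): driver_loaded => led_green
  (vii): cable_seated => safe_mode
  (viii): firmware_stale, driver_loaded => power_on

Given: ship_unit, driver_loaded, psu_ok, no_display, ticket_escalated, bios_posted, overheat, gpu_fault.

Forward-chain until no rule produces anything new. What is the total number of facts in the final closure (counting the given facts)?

14

Round 1: (iii) [gpu_fault, no_display, ship_unit => power_on]; (v) [overheat, psu_ok => beep_code_3]; (vi) [driver_loaded => led_green]. New: power_on, beep_code_3, led_green.
Round 2: (ii) [led_green, bios_posted, power_on => cable_seated]. New: cable_seated.
Round 3: (vii) [cable_seated => safe_mode]. New: safe_mode.
Round 4: (iv) [safe_mode, beep_code_3 => reseat_ram]. New: reseat_ram.
Closure: {beep_code_3, bios_posted, cable_seated, driver_loaded, gpu_fault, led_green, no_display, overheat, power_on, psu_ok, reseat_ram, safe_mode, ship_unit, ticket_escalated} — 14 facts.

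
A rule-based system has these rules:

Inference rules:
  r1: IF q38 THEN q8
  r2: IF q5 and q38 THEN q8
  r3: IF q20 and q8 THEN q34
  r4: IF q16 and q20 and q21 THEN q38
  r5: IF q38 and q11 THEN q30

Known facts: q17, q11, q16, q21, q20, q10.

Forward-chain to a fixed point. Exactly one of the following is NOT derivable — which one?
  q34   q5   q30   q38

Round 1 fires r4, giving q38.
Round 2 fires r1, r5, giving q8, q30.
Round 3 fires r3, giving q34.
Derived: q30 (round 2), q38 (round 1), q34 (round 3). q5 never appears in any round.

q5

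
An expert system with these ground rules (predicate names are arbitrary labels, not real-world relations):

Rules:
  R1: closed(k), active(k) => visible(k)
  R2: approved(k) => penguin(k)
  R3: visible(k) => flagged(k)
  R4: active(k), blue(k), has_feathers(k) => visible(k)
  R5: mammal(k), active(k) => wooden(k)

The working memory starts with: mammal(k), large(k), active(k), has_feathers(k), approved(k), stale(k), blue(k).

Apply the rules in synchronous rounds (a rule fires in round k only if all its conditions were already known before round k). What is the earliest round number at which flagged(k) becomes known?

[1] R2 [approved(k) => penguin(k)]; R4 [active(k), blue(k), has_feathers(k) => visible(k)]; R5 [mammal(k), active(k) => wooden(k)]. ⇒ new: penguin(k), visible(k), wooden(k).
[2] R3 [visible(k) => flagged(k)]. ⇒ new: flagged(k).
flagged(k) first appears in round 2.

2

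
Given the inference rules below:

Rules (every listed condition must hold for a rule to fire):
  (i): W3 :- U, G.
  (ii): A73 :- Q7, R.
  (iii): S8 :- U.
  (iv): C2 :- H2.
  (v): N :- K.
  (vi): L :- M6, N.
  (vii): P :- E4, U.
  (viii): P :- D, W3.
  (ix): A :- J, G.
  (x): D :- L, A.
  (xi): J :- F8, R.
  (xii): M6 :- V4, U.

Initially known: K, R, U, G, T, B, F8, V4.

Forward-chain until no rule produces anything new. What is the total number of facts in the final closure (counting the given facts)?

17

[1] (i) [W3 :- U, G.]; (iii) [S8 :- U.]; (v) [N :- K.]; (xi) [J :- F8, R.]; (xii) [M6 :- V4, U.]. ⇒ new: W3, S8, N, J, M6.
[2] (vi) [L :- M6, N.]; (ix) [A :- J, G.]. ⇒ new: L, A.
[3] (x) [D :- L, A.]. ⇒ new: D.
[4] (viii) [P :- D, W3.]. ⇒ new: P.
Closure: {A, B, D, F8, G, J, K, L, M6, N, P, R, S8, T, U, V4, W3} — 17 facts.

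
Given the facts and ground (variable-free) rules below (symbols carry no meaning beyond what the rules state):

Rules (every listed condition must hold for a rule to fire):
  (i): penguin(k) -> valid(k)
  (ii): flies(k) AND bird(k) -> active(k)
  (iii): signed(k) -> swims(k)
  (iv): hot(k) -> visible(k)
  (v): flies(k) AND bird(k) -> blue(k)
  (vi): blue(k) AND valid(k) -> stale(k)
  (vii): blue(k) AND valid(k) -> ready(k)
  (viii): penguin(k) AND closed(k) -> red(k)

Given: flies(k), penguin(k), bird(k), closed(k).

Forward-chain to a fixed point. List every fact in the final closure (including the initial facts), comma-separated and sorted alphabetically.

Round 1 fires (i), (ii), (v), (viii), giving valid(k), active(k), blue(k), red(k).
Round 2 fires (vi), (vii), giving stale(k), ready(k).

active(k), bird(k), blue(k), closed(k), flies(k), penguin(k), ready(k), red(k), stale(k), valid(k)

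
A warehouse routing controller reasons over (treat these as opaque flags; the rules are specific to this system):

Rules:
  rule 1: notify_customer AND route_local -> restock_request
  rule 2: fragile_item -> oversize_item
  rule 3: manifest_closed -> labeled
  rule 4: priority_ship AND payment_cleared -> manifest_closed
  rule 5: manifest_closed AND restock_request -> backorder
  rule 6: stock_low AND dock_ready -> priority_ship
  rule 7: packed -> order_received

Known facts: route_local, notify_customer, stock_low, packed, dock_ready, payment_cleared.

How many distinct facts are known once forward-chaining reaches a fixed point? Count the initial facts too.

[1] rule 1 [notify_customer AND route_local -> restock_request]; rule 6 [stock_low AND dock_ready -> priority_ship]; rule 7 [packed -> order_received]. ⇒ new: restock_request, priority_ship, order_received.
[2] rule 4 [priority_ship AND payment_cleared -> manifest_closed]. ⇒ new: manifest_closed.
[3] rule 3 [manifest_closed -> labeled]; rule 5 [manifest_closed AND restock_request -> backorder]. ⇒ new: labeled, backorder.
Closure: {backorder, dock_ready, labeled, manifest_closed, notify_customer, order_received, packed, payment_cleared, priority_ship, restock_request, route_local, stock_low} — 12 facts.

12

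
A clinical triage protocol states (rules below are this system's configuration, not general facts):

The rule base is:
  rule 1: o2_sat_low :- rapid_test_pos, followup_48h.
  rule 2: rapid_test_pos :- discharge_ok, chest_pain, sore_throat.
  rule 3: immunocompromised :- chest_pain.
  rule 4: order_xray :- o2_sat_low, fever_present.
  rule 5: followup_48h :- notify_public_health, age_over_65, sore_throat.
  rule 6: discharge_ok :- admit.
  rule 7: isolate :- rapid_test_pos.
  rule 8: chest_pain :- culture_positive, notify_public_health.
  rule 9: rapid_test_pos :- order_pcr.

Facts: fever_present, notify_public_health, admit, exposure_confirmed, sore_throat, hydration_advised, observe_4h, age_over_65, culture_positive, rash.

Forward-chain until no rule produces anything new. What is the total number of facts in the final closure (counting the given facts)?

[1] rule 5 [followup_48h :- notify_public_health, age_over_65, sore_throat.]; rule 6 [discharge_ok :- admit.]; rule 8 [chest_pain :- culture_positive, notify_public_health.]. ⇒ new: followup_48h, discharge_ok, chest_pain.
[2] rule 2 [rapid_test_pos :- discharge_ok, chest_pain, sore_throat.]; rule 3 [immunocompromised :- chest_pain.]. ⇒ new: rapid_test_pos, immunocompromised.
[3] rule 1 [o2_sat_low :- rapid_test_pos, followup_48h.]; rule 7 [isolate :- rapid_test_pos.]. ⇒ new: o2_sat_low, isolate.
[4] rule 4 [order_xray :- o2_sat_low, fever_present.]. ⇒ new: order_xray.
Closure: {admit, age_over_65, chest_pain, culture_positive, discharge_ok, exposure_confirmed, fever_present, followup_48h, hydration_advised, immunocompromised, isolate, notify_public_health, o2_sat_low, observe_4h, order_xray, rapid_test_pos, rash, sore_throat} — 18 facts.

18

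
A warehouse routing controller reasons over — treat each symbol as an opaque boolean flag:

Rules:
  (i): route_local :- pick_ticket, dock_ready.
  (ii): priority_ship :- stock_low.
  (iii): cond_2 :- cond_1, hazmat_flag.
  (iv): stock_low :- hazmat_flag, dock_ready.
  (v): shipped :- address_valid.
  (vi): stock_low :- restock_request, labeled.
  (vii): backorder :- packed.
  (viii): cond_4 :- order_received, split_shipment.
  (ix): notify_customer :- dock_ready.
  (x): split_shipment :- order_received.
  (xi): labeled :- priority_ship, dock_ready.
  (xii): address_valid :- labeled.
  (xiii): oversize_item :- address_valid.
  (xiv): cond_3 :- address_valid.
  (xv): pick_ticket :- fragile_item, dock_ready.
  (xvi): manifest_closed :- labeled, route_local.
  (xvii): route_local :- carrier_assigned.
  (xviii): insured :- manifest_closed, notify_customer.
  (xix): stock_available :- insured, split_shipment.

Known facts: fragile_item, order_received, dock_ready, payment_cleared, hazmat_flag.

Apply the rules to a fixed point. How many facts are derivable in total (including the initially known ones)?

Round 1: (iv) [stock_low :- hazmat_flag, dock_ready.]; (ix) [notify_customer :- dock_ready.]; (x) [split_shipment :- order_received.]; (xv) [pick_ticket :- fragile_item, dock_ready.]. New: stock_low, notify_customer, split_shipment, pick_ticket.
Round 2: (i) [route_local :- pick_ticket, dock_ready.]; (ii) [priority_ship :- stock_low.]; (viii) [cond_4 :- order_received, split_shipment.]. New: route_local, priority_ship, cond_4.
Round 3: (xi) [labeled :- priority_ship, dock_ready.]. New: labeled.
Round 4: (xii) [address_valid :- labeled.]; (xvi) [manifest_closed :- labeled, route_local.]. New: address_valid, manifest_closed.
Round 5: (v) [shipped :- address_valid.]; (xiii) [oversize_item :- address_valid.]; (xiv) [cond_3 :- address_valid.]; (xviii) [insured :- manifest_closed, notify_customer.]. New: shipped, oversize_item, cond_3, insured.
Round 6: (xix) [stock_available :- insured, split_shipment.]. New: stock_available.
Closure: {address_valid, cond_3, cond_4, dock_ready, fragile_item, hazmat_flag, insured, labeled, manifest_closed, notify_customer, order_received, oversize_item, payment_cleared, pick_ticket, priority_ship, route_local, shipped, split_shipment, stock_available, stock_low} — 20 facts.

20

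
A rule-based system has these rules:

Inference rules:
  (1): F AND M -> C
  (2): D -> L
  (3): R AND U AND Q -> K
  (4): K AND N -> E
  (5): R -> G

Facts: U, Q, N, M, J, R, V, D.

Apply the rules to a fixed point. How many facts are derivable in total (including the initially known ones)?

12

Round 1 fires (2), (3), (5), giving L, K, G.
Round 2 fires (4), giving E.
Closure: {D, E, G, J, K, L, M, N, Q, R, U, V} — 12 facts.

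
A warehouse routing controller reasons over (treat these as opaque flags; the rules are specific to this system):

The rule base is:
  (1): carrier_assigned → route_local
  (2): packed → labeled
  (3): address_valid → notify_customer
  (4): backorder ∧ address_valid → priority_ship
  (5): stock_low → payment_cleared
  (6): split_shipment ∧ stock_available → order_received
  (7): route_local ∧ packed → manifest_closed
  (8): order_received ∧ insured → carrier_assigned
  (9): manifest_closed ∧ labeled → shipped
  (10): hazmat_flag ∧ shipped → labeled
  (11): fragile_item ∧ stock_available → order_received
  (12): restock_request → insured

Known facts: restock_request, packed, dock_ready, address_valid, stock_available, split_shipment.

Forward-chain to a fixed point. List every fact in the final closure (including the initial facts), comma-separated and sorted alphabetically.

Round 1 fires (2), (3), (6), (12), giving labeled, notify_customer, order_received, insured.
Round 2 fires (8), giving carrier_assigned.
Round 3 fires (1), giving route_local.
Round 4 fires (7), giving manifest_closed.
Round 5 fires (9), giving shipped.

address_valid, carrier_assigned, dock_ready, insured, labeled, manifest_closed, notify_customer, order_received, packed, restock_request, route_local, shipped, split_shipment, stock_available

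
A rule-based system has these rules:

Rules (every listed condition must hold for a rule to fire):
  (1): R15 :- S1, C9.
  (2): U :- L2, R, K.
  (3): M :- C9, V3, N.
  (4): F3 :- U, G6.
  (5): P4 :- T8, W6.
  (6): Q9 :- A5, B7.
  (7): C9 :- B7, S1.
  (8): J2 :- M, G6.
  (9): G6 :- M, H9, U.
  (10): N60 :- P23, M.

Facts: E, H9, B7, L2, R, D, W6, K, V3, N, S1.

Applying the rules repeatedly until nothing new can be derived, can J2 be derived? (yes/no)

yes

Round 1 — (2), (7), derive U, C9.
Round 2 — (1), (3), derive R15, M.
Round 3 — (9), derive G6.
Round 4 — (4), (8), derive F3, J2.
J2 appears in round 4, so it is derivable.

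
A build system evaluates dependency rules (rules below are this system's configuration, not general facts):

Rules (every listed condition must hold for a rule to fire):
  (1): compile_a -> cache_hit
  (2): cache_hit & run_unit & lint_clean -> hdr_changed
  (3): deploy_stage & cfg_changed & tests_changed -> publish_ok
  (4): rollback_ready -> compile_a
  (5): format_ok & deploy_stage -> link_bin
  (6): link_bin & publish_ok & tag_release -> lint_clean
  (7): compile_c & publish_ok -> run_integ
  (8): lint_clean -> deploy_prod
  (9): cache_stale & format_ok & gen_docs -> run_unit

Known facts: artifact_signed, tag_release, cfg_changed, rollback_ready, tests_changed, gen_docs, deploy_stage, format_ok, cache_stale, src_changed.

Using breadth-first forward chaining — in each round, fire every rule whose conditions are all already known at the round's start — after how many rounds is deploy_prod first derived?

3

[1] (3) [deploy_stage & cfg_changed & tests_changed -> publish_ok]; (4) [rollback_ready -> compile_a]; (5) [format_ok & deploy_stage -> link_bin]; (9) [cache_stale & format_ok & gen_docs -> run_unit]. ⇒ new: publish_ok, compile_a, link_bin, run_unit.
[2] (1) [compile_a -> cache_hit]; (6) [link_bin & publish_ok & tag_release -> lint_clean]. ⇒ new: cache_hit, lint_clean.
[3] (2) [cache_hit & run_unit & lint_clean -> hdr_changed]; (8) [lint_clean -> deploy_prod]. ⇒ new: hdr_changed, deploy_prod.
deploy_prod first appears in round 3.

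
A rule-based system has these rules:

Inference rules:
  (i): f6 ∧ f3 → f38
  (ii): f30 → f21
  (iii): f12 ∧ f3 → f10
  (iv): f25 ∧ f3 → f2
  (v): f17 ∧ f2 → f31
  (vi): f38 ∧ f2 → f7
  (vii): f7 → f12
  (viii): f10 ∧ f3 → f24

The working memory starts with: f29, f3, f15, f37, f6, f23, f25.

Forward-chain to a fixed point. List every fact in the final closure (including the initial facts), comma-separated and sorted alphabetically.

f10, f12, f15, f2, f23, f24, f25, f29, f3, f37, f38, f6, f7

Round 1 fires (i), (iv), giving f38, f2.
Round 2 fires (vi), giving f7.
Round 3 fires (vii), giving f12.
Round 4 fires (iii), giving f10.
Round 5 fires (viii), giving f24.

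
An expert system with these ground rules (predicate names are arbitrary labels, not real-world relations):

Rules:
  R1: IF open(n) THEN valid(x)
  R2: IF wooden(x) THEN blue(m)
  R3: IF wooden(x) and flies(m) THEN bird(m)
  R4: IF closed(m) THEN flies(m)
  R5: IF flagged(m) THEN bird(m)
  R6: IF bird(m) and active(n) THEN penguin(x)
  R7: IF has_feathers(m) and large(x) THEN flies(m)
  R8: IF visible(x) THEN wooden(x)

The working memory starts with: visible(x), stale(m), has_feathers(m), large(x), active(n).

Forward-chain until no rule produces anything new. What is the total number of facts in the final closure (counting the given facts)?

Round 1: R7 [IF has_feathers(m) and large(x) THEN flies(m)]; R8 [IF visible(x) THEN wooden(x)]. New: flies(m), wooden(x).
Round 2: R2 [IF wooden(x) THEN blue(m)]; R3 [IF wooden(x) and flies(m) THEN bird(m)]. New: blue(m), bird(m).
Round 3: R6 [IF bird(m) and active(n) THEN penguin(x)]. New: penguin(x).
Closure: {active(n), bird(m), blue(m), flies(m), has_feathers(m), large(x), penguin(x), stale(m), visible(x), wooden(x)} — 10 facts.

10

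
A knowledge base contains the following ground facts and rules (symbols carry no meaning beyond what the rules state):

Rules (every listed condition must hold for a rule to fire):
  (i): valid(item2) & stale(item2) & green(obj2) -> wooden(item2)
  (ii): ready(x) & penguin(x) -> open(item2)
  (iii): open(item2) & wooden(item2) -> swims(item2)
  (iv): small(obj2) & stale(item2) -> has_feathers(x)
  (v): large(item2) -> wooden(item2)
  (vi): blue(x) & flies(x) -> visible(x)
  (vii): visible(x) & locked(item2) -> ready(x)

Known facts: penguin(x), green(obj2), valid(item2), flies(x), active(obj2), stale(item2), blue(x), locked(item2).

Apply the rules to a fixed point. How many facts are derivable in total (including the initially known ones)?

13

Round 1: (i) [valid(item2) & stale(item2) & green(obj2) -> wooden(item2)]; (vi) [blue(x) & flies(x) -> visible(x)]. Adds wooden(item2), visible(x).
Round 2: (vii) [visible(x) & locked(item2) -> ready(x)]. Adds ready(x).
Round 3: (ii) [ready(x) & penguin(x) -> open(item2)]. Adds open(item2).
Round 4: (iii) [open(item2) & wooden(item2) -> swims(item2)]. Adds swims(item2).
Closure: {active(obj2), blue(x), flies(x), green(obj2), locked(item2), open(item2), penguin(x), ready(x), stale(item2), swims(item2), valid(item2), visible(x), wooden(item2)} — 13 facts.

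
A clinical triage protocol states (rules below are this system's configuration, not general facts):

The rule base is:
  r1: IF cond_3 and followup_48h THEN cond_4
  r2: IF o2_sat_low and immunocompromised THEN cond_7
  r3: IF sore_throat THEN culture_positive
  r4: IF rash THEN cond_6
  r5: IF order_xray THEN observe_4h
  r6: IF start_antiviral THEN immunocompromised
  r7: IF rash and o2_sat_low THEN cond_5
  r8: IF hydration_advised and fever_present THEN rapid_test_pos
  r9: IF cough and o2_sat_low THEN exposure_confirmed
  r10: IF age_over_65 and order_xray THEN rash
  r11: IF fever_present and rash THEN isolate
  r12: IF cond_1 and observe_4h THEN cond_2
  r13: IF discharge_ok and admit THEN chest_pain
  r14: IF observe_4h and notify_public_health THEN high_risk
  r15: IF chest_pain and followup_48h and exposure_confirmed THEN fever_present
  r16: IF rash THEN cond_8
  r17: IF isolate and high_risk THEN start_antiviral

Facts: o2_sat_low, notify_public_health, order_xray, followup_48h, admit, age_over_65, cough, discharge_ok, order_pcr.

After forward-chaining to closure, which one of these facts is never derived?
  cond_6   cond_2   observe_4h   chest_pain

cond_2

Round 1: r5 [IF order_xray THEN observe_4h]; r9 [IF cough and o2_sat_low THEN exposure_confirmed]; r10 [IF age_over_65 and order_xray THEN rash]; r13 [IF discharge_ok and admit THEN chest_pain]. New: observe_4h, exposure_confirmed, rash, chest_pain.
Round 2: r4 [IF rash THEN cond_6]; r7 [IF rash and o2_sat_low THEN cond_5]; r14 [IF observe_4h and notify_public_health THEN high_risk]; r15 [IF chest_pain and followup_48h and exposure_confirmed THEN fever_present]; r16 [IF rash THEN cond_8]. New: cond_6, cond_5, high_risk, fever_present, cond_8.
Round 3: r11 [IF fever_present and rash THEN isolate]. New: isolate.
Round 4: r17 [IF isolate and high_risk THEN start_antiviral]. New: start_antiviral.
Round 5: r6 [IF start_antiviral THEN immunocompromised]. New: immunocompromised.
Round 6: r2 [IF o2_sat_low and immunocompromised THEN cond_7]. New: cond_7.
Derived: chest_pain (round 1), observe_4h (round 1), cond_6 (round 2). cond_2 never appears in any round.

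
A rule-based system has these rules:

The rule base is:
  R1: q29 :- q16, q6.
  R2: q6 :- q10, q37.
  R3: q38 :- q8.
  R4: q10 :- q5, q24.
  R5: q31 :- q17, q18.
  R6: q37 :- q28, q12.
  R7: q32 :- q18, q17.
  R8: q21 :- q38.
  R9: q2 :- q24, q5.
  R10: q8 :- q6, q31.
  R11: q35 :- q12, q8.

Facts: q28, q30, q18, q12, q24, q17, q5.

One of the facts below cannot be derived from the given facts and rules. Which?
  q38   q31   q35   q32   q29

Round 1 — R4, R5, R6, R7, R9, derive q10, q31, q37, q32, q2.
Round 2 — R2, derive q6.
Round 3 — R10, derive q8.
Round 4 — R3, R11, derive q38, q35.
Round 5 — R8, derive q21.
Derived: q31 (round 1), q35 (round 4), q32 (round 1), q38 (round 4). q29 never appears in any round.

q29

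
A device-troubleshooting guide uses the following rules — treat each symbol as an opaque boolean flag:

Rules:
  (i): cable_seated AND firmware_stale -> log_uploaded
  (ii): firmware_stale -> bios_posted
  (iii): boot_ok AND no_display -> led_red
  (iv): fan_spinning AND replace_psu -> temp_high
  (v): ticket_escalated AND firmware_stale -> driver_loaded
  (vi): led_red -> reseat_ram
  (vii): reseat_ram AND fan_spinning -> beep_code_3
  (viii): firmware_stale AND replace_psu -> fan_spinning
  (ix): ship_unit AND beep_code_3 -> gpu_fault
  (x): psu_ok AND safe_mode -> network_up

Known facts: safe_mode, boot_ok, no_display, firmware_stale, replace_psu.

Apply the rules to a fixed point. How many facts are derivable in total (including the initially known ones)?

11

Round 1: (ii) [firmware_stale -> bios_posted]; (iii) [boot_ok AND no_display -> led_red]; (viii) [firmware_stale AND replace_psu -> fan_spinning]. New: bios_posted, led_red, fan_spinning.
Round 2: (iv) [fan_spinning AND replace_psu -> temp_high]; (vi) [led_red -> reseat_ram]. New: temp_high, reseat_ram.
Round 3: (vii) [reseat_ram AND fan_spinning -> beep_code_3]. New: beep_code_3.
Closure: {beep_code_3, bios_posted, boot_ok, fan_spinning, firmware_stale, led_red, no_display, replace_psu, reseat_ram, safe_mode, temp_high} — 11 facts.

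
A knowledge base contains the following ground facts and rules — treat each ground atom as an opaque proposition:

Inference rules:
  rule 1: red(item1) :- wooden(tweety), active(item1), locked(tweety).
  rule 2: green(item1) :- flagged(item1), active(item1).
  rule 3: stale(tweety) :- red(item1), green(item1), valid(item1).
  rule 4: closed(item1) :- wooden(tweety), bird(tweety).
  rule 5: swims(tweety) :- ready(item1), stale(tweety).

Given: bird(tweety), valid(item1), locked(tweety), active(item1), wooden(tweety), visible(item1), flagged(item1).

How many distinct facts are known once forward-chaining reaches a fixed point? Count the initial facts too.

11

Round 1 fires rule 1, rule 2, rule 4, giving red(item1), green(item1), closed(item1).
Round 2 fires rule 3, giving stale(tweety).
Closure: {active(item1), bird(tweety), closed(item1), flagged(item1), green(item1), locked(tweety), red(item1), stale(tweety), valid(item1), visible(item1), wooden(tweety)} — 11 facts.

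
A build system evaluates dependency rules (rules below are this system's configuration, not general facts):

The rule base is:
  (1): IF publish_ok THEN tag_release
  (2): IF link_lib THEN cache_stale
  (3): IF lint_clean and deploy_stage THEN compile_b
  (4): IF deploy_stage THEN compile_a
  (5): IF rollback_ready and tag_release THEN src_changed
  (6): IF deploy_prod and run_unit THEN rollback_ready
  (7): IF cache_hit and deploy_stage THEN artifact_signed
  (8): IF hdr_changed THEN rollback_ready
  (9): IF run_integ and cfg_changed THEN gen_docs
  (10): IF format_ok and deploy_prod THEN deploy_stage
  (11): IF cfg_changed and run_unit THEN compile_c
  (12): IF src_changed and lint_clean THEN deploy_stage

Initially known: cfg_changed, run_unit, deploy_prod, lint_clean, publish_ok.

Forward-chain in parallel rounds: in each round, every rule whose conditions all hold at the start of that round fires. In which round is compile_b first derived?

4

Round 1 fires (1), (6), (11), giving tag_release, rollback_ready, compile_c.
Round 2 fires (5), giving src_changed.
Round 3 fires (12), giving deploy_stage.
Round 4 fires (3), (4), giving compile_b, compile_a.
compile_b first appears in round 4.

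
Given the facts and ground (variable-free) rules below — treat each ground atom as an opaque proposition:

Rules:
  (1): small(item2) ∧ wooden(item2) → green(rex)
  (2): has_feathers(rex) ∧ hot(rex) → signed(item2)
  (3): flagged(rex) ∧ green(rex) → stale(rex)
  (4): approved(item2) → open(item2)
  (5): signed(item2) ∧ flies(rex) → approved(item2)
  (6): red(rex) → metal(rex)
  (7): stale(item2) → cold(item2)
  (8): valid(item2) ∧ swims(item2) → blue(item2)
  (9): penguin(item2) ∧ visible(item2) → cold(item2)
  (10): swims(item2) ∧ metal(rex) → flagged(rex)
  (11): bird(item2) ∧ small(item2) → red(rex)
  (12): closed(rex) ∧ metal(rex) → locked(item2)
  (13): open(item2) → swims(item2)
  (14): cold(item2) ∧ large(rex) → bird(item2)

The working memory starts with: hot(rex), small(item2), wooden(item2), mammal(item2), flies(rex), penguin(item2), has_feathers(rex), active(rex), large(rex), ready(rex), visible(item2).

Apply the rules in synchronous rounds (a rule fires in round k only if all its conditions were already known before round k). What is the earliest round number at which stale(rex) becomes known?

[1] (1) [small(item2) ∧ wooden(item2) → green(rex)]; (2) [has_feathers(rex) ∧ hot(rex) → signed(item2)]; (9) [penguin(item2) ∧ visible(item2) → cold(item2)]. ⇒ new: green(rex), signed(item2), cold(item2).
[2] (5) [signed(item2) ∧ flies(rex) → approved(item2)]; (14) [cold(item2) ∧ large(rex) → bird(item2)]. ⇒ new: approved(item2), bird(item2).
[3] (4) [approved(item2) → open(item2)]; (11) [bird(item2) ∧ small(item2) → red(rex)]. ⇒ new: open(item2), red(rex).
[4] (6) [red(rex) → metal(rex)]; (13) [open(item2) → swims(item2)]. ⇒ new: metal(rex), swims(item2).
[5] (10) [swims(item2) ∧ metal(rex) → flagged(rex)]. ⇒ new: flagged(rex).
[6] (3) [flagged(rex) ∧ green(rex) → stale(rex)]. ⇒ new: stale(rex).
stale(rex) first appears in round 6.

6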